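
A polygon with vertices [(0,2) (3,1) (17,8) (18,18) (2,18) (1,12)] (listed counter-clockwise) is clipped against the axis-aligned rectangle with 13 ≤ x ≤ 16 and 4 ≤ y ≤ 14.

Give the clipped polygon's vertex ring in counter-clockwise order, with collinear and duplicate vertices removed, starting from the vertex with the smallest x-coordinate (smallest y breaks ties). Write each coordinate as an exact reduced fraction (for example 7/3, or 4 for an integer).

1. After x ≥ 13: [(13,6) (17,8) (18,18) (13,18)]
2. After x ≤ 16: [(13,6) (16,15/2) (16,18) (13,18)]
3. After y ≥ 4: [(13,6) (16,15/2) (16,18) (13,18)]
4. After y ≤ 14: [(13,14) (13,6) (16,15/2) (16,14)]
5. Canonical ring: [(13,6) (16,15/2) (16,14) (13,14)]

Clipped polygon: [(13,6) (16,15/2) (16,14) (13,14)]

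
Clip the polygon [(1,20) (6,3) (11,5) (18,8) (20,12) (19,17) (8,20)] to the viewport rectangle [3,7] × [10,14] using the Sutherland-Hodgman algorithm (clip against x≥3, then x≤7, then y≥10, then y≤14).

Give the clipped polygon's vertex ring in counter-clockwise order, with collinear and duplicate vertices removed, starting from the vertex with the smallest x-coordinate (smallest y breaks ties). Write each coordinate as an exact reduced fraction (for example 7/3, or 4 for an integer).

Clipped polygon: [(3,66/5) (67/17,10) (7,10) (7,14) (3,14)]

1. After x ≥ 3: [(3,20) (3,66/5) (6,3) (11,5) (18,8) (20,12) (19,17) (8,20)]
2. After x ≤ 7: [(7,20) (3,20) (3,66/5) (6,3) (7,17/5)]
3. After y ≥ 10: [(7,10) (7,20) (3,20) (3,66/5) (67/17,10)]
4. After y ≤ 14: [(7,10) (7,14) (3,14) (3,66/5) (67/17,10)]
5. Canonical ring: [(3,66/5) (67/17,10) (7,10) (7,14) (3,14)]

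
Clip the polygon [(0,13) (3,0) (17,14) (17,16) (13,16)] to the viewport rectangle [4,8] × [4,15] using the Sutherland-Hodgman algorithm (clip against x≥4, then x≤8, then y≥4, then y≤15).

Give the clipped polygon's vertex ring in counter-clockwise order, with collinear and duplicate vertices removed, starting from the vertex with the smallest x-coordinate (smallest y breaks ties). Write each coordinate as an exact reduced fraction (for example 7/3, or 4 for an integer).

Clipped polygon: [(4,4) (7,4) (8,5) (8,193/13) (4,181/13)]

1. After x ≥ 4: [(4,181/13) (4,1) (17,14) (17,16) (13,16)]
2. After x ≤ 8: [(8,193/13) (4,181/13) (4,1) (8,5)]
3. After y ≥ 4: [(8,193/13) (4,181/13) (4,4) (7,4) (8,5)]
4. After y ≤ 15: [(8,193/13) (4,181/13) (4,4) (7,4) (8,5)]
5. Canonical ring: [(4,4) (7,4) (8,5) (8,193/13) (4,181/13)]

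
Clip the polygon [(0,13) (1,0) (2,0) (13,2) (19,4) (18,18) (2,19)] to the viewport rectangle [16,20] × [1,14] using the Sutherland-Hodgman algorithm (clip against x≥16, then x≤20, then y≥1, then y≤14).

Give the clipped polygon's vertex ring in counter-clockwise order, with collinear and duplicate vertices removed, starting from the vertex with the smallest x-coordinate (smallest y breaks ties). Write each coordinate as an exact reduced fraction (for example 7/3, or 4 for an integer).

1. After x ≥ 16: [(16,3) (19,4) (18,18) (16,145/8)]
2. After x ≤ 20: [(16,3) (19,4) (18,18) (16,145/8)]
3. After y ≥ 1: [(16,3) (19,4) (18,18) (16,145/8)]
4. After y ≤ 14: [(16,14) (16,3) (19,4) (128/7,14)]
5. Canonical ring: [(16,3) (19,4) (128/7,14) (16,14)]

Clipped polygon: [(16,3) (19,4) (128/7,14) (16,14)]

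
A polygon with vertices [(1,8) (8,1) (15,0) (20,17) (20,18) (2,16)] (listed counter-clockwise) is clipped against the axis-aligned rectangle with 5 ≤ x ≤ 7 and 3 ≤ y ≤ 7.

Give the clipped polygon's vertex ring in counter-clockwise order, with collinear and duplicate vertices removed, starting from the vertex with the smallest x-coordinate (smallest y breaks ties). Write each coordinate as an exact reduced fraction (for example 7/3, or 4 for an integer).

1. After x ≥ 5: [(5,4) (8,1) (15,0) (20,17) (20,18) (5,49/3)]
2. After x ≤ 7: [(5,4) (7,2) (7,149/9) (5,49/3)]
3. After y ≥ 3: [(5,4) (6,3) (7,3) (7,149/9) (5,49/3)]
4. After y ≤ 7: [(5,7) (5,4) (6,3) (7,3) (7,7)]
5. Canonical ring: [(5,4) (6,3) (7,3) (7,7) (5,7)]

Clipped polygon: [(5,4) (6,3) (7,3) (7,7) (5,7)]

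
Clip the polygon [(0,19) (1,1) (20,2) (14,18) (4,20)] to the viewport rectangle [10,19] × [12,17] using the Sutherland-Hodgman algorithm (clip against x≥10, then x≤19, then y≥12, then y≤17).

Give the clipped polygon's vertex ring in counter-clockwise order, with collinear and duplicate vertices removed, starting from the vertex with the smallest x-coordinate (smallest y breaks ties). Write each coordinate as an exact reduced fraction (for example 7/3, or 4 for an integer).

1. After x ≥ 10: [(10,28/19) (20,2) (14,18) (10,94/5)]
2. After x ≤ 19: [(10,28/19) (19,37/19) (19,14/3) (14,18) (10,94/5)]
3. After y ≥ 12: [(10,12) (65/4,12) (14,18) (10,94/5)]
4. After y ≤ 17: [(10,17) (10,12) (65/4,12) (115/8,17)]
5. Canonical ring: [(10,12) (65/4,12) (115/8,17) (10,17)]

Clipped polygon: [(10,12) (65/4,12) (115/8,17) (10,17)]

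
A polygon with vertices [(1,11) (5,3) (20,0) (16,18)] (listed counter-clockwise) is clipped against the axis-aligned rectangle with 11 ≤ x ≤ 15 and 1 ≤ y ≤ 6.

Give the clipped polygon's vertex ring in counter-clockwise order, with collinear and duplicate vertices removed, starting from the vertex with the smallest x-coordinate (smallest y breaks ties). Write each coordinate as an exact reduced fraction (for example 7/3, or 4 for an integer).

1. After x ≥ 11: [(11,47/3) (11,9/5) (20,0) (16,18)]
2. After x ≤ 15: [(15,263/15) (11,47/3) (11,9/5) (15,1)]
3. After y ≥ 1: [(15,263/15) (11,47/3) (11,9/5) (15,1)]
4. After y ≤ 6: [(15,6) (11,6) (11,9/5) (15,1)]
5. Canonical ring: [(11,9/5) (15,1) (15,6) (11,6)]

Clipped polygon: [(11,9/5) (15,1) (15,6) (11,6)]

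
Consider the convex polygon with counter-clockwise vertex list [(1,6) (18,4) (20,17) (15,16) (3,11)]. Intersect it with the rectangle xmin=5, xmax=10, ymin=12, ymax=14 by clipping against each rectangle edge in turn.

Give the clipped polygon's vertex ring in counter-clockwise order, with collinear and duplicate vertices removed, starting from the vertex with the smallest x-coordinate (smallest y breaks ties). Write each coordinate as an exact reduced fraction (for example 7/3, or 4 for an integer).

Clipped polygon: [(27/5,12) (10,12) (10,167/12)]

1. After x ≥ 5: [(5,94/17) (18,4) (20,17) (15,16) (5,71/6)]
2. After x ≤ 10: [(5,94/17) (10,84/17) (10,167/12) (5,71/6)]
3. After y ≥ 12: [(10,12) (10,167/12) (27/5,12)]
4. After y ≤ 14: [(10,12) (10,167/12) (27/5,12)]
5. Canonical ring: [(27/5,12) (10,12) (10,167/12)]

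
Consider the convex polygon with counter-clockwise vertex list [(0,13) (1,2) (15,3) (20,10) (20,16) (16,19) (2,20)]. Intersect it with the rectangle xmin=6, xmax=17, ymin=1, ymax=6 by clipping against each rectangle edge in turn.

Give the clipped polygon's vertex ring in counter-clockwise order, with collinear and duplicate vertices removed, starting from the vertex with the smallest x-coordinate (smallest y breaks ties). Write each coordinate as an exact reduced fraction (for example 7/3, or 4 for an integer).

1. After x ≥ 6: [(6,33/14) (15,3) (20,10) (20,16) (16,19) (6,138/7)]
2. After x ≤ 17: [(6,33/14) (15,3) (17,29/5) (17,73/4) (16,19) (6,138/7)]
3. After y ≥ 1: [(6,33/14) (15,3) (17,29/5) (17,73/4) (16,19) (6,138/7)]
4. After y ≤ 6: [(6,6) (6,33/14) (15,3) (17,29/5) (17,6)]
5. Canonical ring: [(6,33/14) (15,3) (17,29/5) (17,6) (6,6)]

Clipped polygon: [(6,33/14) (15,3) (17,29/5) (17,6) (6,6)]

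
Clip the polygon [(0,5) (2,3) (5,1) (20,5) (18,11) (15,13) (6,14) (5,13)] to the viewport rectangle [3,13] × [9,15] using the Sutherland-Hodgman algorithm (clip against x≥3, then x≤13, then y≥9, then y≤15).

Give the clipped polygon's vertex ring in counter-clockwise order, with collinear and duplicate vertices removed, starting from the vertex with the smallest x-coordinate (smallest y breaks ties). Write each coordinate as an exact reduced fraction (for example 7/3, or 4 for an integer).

Clipped polygon: [(3,9) (13,9) (13,119/9) (6,14) (5,13) (3,49/5)]

1. After x ≥ 3: [(3,49/5) (3,7/3) (5,1) (20,5) (18,11) (15,13) (6,14) (5,13)]
2. After x ≤ 13: [(3,49/5) (3,7/3) (5,1) (13,47/15) (13,119/9) (6,14) (5,13)]
3. After y ≥ 9: [(3,49/5) (3,9) (13,9) (13,119/9) (6,14) (5,13)]
4. After y ≤ 15: [(3,49/5) (3,9) (13,9) (13,119/9) (6,14) (5,13)]
5. Canonical ring: [(3,9) (13,9) (13,119/9) (6,14) (5,13) (3,49/5)]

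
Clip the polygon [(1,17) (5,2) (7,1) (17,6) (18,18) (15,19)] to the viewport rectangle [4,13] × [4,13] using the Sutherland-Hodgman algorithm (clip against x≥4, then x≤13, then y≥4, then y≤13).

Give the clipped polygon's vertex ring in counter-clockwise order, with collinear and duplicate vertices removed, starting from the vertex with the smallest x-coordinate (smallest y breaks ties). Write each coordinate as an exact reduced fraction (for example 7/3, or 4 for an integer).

1. After x ≥ 4: [(4,122/7) (4,23/4) (5,2) (7,1) (17,6) (18,18) (15,19)]
2. After x ≤ 13: [(13,131/7) (4,122/7) (4,23/4) (5,2) (7,1) (13,4)]
3. After y ≥ 4: [(13,131/7) (4,122/7) (4,23/4) (67/15,4) (13,4) (13,4)]
4. After y ≤ 13: [(13,13) (4,13) (4,23/4) (67/15,4) (13,4) (13,4)]
5. Canonical ring: [(4,23/4) (67/15,4) (13,4) (13,13) (4,13)]

Clipped polygon: [(4,23/4) (67/15,4) (13,4) (13,13) (4,13)]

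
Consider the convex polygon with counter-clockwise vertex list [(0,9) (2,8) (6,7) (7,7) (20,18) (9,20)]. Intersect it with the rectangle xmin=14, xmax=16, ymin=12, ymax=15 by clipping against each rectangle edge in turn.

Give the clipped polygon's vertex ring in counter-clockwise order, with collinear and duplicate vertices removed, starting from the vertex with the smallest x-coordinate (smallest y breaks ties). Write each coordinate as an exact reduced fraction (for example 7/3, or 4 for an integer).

Clipped polygon: [(14,168/13) (16,190/13) (16,15) (14,15)]

1. After x ≥ 14: [(14,168/13) (20,18) (14,210/11)]
2. After x ≤ 16: [(14,168/13) (16,190/13) (16,206/11) (14,210/11)]
3. After y ≥ 12: [(14,168/13) (16,190/13) (16,206/11) (14,210/11)]
4. After y ≤ 15: [(14,15) (14,168/13) (16,190/13) (16,15)]
5. Canonical ring: [(14,168/13) (16,190/13) (16,15) (14,15)]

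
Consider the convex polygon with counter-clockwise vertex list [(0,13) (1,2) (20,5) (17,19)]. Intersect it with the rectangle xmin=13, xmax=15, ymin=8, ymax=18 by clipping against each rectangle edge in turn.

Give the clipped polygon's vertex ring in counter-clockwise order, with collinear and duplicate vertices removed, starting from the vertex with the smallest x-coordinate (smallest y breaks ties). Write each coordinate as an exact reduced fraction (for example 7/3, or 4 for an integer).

1. After x ≥ 13: [(13,299/17) (13,74/19) (20,5) (17,19)]
2. After x ≤ 15: [(15,311/17) (13,299/17) (13,74/19) (15,80/19)]
3. After y ≥ 8: [(15,8) (15,311/17) (13,299/17) (13,8)]
4. After y ≤ 18: [(15,8) (15,18) (85/6,18) (13,299/17) (13,8)]
5. Canonical ring: [(13,8) (15,8) (15,18) (85/6,18) (13,299/17)]

Clipped polygon: [(13,8) (15,8) (15,18) (85/6,18) (13,299/17)]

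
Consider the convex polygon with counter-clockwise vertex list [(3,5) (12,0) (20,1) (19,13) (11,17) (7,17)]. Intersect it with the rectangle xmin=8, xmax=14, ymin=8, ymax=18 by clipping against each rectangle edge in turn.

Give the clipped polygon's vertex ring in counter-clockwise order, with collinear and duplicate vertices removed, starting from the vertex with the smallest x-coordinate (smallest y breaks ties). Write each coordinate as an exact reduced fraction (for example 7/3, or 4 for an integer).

Clipped polygon: [(8,8) (14,8) (14,31/2) (11,17) (8,17)]

1. After x ≥ 8: [(8,20/9) (12,0) (20,1) (19,13) (11,17) (8,17)]
2. After x ≤ 14: [(8,20/9) (12,0) (14,1/4) (14,31/2) (11,17) (8,17)]
3. After y ≥ 8: [(8,8) (14,8) (14,31/2) (11,17) (8,17)]
4. After y ≤ 18: [(8,8) (14,8) (14,31/2) (11,17) (8,17)]
5. Canonical ring: [(8,8) (14,8) (14,31/2) (11,17) (8,17)]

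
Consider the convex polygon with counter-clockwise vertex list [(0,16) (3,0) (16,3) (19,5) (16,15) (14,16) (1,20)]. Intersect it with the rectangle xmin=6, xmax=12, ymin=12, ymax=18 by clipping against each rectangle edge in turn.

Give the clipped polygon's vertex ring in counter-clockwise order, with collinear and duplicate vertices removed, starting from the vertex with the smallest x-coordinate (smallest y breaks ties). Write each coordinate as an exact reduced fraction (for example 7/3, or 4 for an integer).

Clipped polygon: [(6,12) (12,12) (12,216/13) (15/2,18) (6,18)]

1. After x ≥ 6: [(6,9/13) (16,3) (19,5) (16,15) (14,16) (6,240/13)]
2. After x ≤ 12: [(6,9/13) (12,27/13) (12,216/13) (6,240/13)]
3. After y ≥ 12: [(6,12) (12,12) (12,216/13) (6,240/13)]
4. After y ≤ 18: [(6,18) (6,12) (12,12) (12,216/13) (15/2,18)]
5. Canonical ring: [(6,12) (12,12) (12,216/13) (15/2,18) (6,18)]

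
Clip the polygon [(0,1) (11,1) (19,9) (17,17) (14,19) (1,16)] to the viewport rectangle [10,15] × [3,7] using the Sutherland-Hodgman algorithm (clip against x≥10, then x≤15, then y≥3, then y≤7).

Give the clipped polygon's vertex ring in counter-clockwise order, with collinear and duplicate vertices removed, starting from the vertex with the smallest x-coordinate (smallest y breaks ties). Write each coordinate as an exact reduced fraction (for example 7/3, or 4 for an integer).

Clipped polygon: [(10,3) (13,3) (15,5) (15,7) (10,7)]

1. After x ≥ 10: [(10,1) (11,1) (19,9) (17,17) (14,19) (10,235/13)]
2. After x ≤ 15: [(10,1) (11,1) (15,5) (15,55/3) (14,19) (10,235/13)]
3. After y ≥ 3: [(10,3) (13,3) (15,5) (15,55/3) (14,19) (10,235/13)]
4. After y ≤ 7: [(10,7) (10,3) (13,3) (15,5) (15,7)]
5. Canonical ring: [(10,3) (13,3) (15,5) (15,7) (10,7)]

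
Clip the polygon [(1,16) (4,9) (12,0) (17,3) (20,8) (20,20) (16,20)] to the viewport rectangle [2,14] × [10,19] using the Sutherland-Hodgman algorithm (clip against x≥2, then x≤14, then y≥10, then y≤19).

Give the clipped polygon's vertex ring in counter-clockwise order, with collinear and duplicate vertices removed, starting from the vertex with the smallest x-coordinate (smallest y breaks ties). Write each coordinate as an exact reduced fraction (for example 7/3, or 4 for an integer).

1. After x ≥ 2: [(2,244/15) (2,41/3) (4,9) (12,0) (17,3) (20,8) (20,20) (16,20)]
2. After x ≤ 14: [(14,292/15) (2,244/15) (2,41/3) (4,9) (12,0) (14,6/5)]
3. After y ≥ 10: [(14,10) (14,292/15) (2,244/15) (2,41/3) (25/7,10)]
4. After y ≤ 19: [(14,10) (14,19) (49/4,19) (2,244/15) (2,41/3) (25/7,10)]
5. Canonical ring: [(2,41/3) (25/7,10) (14,10) (14,19) (49/4,19) (2,244/15)]

Clipped polygon: [(2,41/3) (25/7,10) (14,10) (14,19) (49/4,19) (2,244/15)]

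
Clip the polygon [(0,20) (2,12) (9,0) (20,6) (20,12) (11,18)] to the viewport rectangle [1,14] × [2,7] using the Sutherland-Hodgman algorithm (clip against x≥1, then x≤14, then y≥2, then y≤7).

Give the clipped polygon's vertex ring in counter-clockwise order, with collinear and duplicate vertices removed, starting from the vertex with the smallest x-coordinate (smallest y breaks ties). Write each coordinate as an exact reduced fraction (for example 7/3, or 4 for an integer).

1. After x ≥ 1: [(1,218/11) (1,16) (2,12) (9,0) (20,6) (20,12) (11,18)]
2. After x ≤ 14: [(1,218/11) (1,16) (2,12) (9,0) (14,30/11) (14,16) (11,18)]
3. After y ≥ 2: [(1,218/11) (1,16) (2,12) (47/6,2) (38/3,2) (14,30/11) (14,16) (11,18)]
4. After y ≤ 7: [(59/12,7) (47/6,2) (38/3,2) (14,30/11) (14,7)]
5. Canonical ring: [(59/12,7) (47/6,2) (38/3,2) (14,30/11) (14,7)]

Clipped polygon: [(59/12,7) (47/6,2) (38/3,2) (14,30/11) (14,7)]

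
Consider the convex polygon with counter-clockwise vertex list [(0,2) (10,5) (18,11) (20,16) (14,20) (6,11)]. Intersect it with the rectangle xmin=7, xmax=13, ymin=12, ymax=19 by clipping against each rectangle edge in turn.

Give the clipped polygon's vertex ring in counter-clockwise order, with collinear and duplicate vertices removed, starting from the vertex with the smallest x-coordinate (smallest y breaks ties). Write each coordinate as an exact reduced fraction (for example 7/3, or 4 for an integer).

Clipped polygon: [(7,12) (13,12) (13,151/8) (7,97/8)]

1. After x ≥ 7: [(7,41/10) (10,5) (18,11) (20,16) (14,20) (7,97/8)]
2. After x ≤ 13: [(7,41/10) (10,5) (13,29/4) (13,151/8) (7,97/8)]
3. After y ≥ 12: [(7,12) (13,12) (13,151/8) (7,97/8)]
4. After y ≤ 19: [(7,12) (13,12) (13,151/8) (7,97/8)]
5. Canonical ring: [(7,12) (13,12) (13,151/8) (7,97/8)]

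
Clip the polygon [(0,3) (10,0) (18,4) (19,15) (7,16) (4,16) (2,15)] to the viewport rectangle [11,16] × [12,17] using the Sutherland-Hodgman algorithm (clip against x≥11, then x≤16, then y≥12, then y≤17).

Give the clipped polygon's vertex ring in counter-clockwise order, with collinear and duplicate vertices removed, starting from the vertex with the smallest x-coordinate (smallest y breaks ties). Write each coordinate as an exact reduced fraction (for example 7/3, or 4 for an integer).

1. After x ≥ 11: [(11,1/2) (18,4) (19,15) (11,47/3)]
2. After x ≤ 16: [(11,1/2) (16,3) (16,61/4) (11,47/3)]
3. After y ≥ 12: [(11,12) (16,12) (16,61/4) (11,47/3)]
4. After y ≤ 17: [(11,12) (16,12) (16,61/4) (11,47/3)]
5. Canonical ring: [(11,12) (16,12) (16,61/4) (11,47/3)]

Clipped polygon: [(11,12) (16,12) (16,61/4) (11,47/3)]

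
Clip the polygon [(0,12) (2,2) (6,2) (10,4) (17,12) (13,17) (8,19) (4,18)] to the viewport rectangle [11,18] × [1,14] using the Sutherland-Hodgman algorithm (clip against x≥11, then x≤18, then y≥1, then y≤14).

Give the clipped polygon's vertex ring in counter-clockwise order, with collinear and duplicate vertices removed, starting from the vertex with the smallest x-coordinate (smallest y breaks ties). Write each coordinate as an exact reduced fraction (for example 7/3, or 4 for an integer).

Clipped polygon: [(11,36/7) (17,12) (77/5,14) (11,14)]

1. After x ≥ 11: [(11,36/7) (17,12) (13,17) (11,89/5)]
2. After x ≤ 18: [(11,36/7) (17,12) (13,17) (11,89/5)]
3. After y ≥ 1: [(11,36/7) (17,12) (13,17) (11,89/5)]
4. After y ≤ 14: [(11,14) (11,36/7) (17,12) (77/5,14)]
5. Canonical ring: [(11,36/7) (17,12) (77/5,14) (11,14)]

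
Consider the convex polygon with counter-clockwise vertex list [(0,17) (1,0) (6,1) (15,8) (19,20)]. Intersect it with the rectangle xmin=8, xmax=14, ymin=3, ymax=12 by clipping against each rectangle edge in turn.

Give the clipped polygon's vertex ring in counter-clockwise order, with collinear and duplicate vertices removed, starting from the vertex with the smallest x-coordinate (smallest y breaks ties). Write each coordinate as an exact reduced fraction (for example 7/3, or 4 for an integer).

1. After x ≥ 8: [(8,347/19) (8,23/9) (15,8) (19,20)]
2. After x ≤ 14: [(14,365/19) (8,347/19) (8,23/9) (14,65/9)]
3. After y ≥ 3: [(14,365/19) (8,347/19) (8,3) (60/7,3) (14,65/9)]
4. After y ≤ 12: [(14,12) (8,12) (8,3) (60/7,3) (14,65/9)]
5. Canonical ring: [(8,3) (60/7,3) (14,65/9) (14,12) (8,12)]

Clipped polygon: [(8,3) (60/7,3) (14,65/9) (14,12) (8,12)]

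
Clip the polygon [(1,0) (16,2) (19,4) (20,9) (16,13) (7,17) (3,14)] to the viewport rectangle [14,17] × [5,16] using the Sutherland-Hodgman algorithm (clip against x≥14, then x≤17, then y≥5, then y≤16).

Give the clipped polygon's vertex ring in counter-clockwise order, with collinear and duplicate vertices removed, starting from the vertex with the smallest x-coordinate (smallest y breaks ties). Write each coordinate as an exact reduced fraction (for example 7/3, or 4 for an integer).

1. After x ≥ 14: [(14,26/15) (16,2) (19,4) (20,9) (16,13) (14,125/9)]
2. After x ≤ 17: [(14,26/15) (16,2) (17,8/3) (17,12) (16,13) (14,125/9)]
3. After y ≥ 5: [(14,5) (17,5) (17,12) (16,13) (14,125/9)]
4. After y ≤ 16: [(14,5) (17,5) (17,12) (16,13) (14,125/9)]
5. Canonical ring: [(14,5) (17,5) (17,12) (16,13) (14,125/9)]

Clipped polygon: [(14,5) (17,5) (17,12) (16,13) (14,125/9)]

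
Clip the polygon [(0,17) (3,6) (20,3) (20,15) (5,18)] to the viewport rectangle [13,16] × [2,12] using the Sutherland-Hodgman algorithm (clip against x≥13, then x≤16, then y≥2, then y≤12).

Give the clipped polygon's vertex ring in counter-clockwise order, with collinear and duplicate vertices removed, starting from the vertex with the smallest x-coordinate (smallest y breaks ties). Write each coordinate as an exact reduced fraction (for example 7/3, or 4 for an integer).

Clipped polygon: [(13,72/17) (16,63/17) (16,12) (13,12)]

1. After x ≥ 13: [(13,72/17) (20,3) (20,15) (13,82/5)]
2. After x ≤ 16: [(13,72/17) (16,63/17) (16,79/5) (13,82/5)]
3. After y ≥ 2: [(13,72/17) (16,63/17) (16,79/5) (13,82/5)]
4. After y ≤ 12: [(13,12) (13,72/17) (16,63/17) (16,12)]
5. Canonical ring: [(13,72/17) (16,63/17) (16,12) (13,12)]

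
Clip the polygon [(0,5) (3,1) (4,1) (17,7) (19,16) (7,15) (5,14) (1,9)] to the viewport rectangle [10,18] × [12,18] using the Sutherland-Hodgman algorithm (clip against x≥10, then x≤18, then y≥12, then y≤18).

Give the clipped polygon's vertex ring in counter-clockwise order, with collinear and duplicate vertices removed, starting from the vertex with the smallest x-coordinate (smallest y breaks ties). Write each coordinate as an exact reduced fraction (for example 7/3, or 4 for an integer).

Clipped polygon: [(10,12) (18,12) (18,191/12) (10,61/4)]

1. After x ≥ 10: [(10,49/13) (17,7) (19,16) (10,61/4)]
2. After x ≤ 18: [(10,49/13) (17,7) (18,23/2) (18,191/12) (10,61/4)]
3. After y ≥ 12: [(10,12) (18,12) (18,191/12) (10,61/4)]
4. After y ≤ 18: [(10,12) (18,12) (18,191/12) (10,61/4)]
5. Canonical ring: [(10,12) (18,12) (18,191/12) (10,61/4)]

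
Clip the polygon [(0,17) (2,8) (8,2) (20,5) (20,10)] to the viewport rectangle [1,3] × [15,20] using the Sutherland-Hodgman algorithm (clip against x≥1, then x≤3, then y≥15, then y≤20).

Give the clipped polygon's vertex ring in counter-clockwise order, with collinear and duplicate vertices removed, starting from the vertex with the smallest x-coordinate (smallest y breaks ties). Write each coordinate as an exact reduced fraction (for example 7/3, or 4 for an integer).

Clipped polygon: [(1,15) (3,15) (3,319/20) (1,333/20)]

1. After x ≥ 1: [(1,333/20) (1,25/2) (2,8) (8,2) (20,5) (20,10)]
2. After x ≤ 3: [(3,319/20) (1,333/20) (1,25/2) (2,8) (3,7)]
3. After y ≥ 15: [(3,15) (3,319/20) (1,333/20) (1,15)]
4. After y ≤ 20: [(3,15) (3,319/20) (1,333/20) (1,15)]
5. Canonical ring: [(1,15) (3,15) (3,319/20) (1,333/20)]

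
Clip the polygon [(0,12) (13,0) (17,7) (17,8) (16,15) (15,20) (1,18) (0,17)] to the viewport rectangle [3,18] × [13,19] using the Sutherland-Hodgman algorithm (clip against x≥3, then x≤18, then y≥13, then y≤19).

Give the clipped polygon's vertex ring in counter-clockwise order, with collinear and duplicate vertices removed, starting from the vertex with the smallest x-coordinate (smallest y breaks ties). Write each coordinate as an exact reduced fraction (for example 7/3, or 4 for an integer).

1. After x ≥ 3: [(3,120/13) (13,0) (17,7) (17,8) (16,15) (15,20) (3,128/7)]
2. After x ≤ 18: [(3,120/13) (13,0) (17,7) (17,8) (16,15) (15,20) (3,128/7)]
3. After y ≥ 13: [(3,13) (114/7,13) (16,15) (15,20) (3,128/7)]
4. After y ≤ 19: [(3,13) (114/7,13) (16,15) (76/5,19) (8,19) (3,128/7)]
5. Canonical ring: [(3,13) (114/7,13) (16,15) (76/5,19) (8,19) (3,128/7)]

Clipped polygon: [(3,13) (114/7,13) (16,15) (76/5,19) (8,19) (3,128/7)]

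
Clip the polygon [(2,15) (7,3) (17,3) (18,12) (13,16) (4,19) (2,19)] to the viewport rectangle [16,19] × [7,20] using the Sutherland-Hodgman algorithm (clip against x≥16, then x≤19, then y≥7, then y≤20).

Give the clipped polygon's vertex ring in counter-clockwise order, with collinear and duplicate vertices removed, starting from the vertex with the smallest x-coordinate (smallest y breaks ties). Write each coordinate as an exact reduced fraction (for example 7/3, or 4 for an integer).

Clipped polygon: [(16,7) (157/9,7) (18,12) (16,68/5)]

1. After x ≥ 16: [(16,3) (17,3) (18,12) (16,68/5)]
2. After x ≤ 19: [(16,3) (17,3) (18,12) (16,68/5)]
3. After y ≥ 7: [(16,7) (157/9,7) (18,12) (16,68/5)]
4. After y ≤ 20: [(16,7) (157/9,7) (18,12) (16,68/5)]
5. Canonical ring: [(16,7) (157/9,7) (18,12) (16,68/5)]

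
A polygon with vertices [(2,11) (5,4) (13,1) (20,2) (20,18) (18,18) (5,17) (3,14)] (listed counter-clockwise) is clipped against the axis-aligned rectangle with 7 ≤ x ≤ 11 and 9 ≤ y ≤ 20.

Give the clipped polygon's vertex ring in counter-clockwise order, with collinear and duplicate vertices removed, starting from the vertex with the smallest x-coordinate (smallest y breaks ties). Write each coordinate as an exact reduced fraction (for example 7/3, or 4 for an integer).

Clipped polygon: [(7,9) (11,9) (11,227/13) (7,223/13)]

1. After x ≥ 7: [(7,13/4) (13,1) (20,2) (20,18) (18,18) (7,223/13)]
2. After x ≤ 11: [(7,13/4) (11,7/4) (11,227/13) (7,223/13)]
3. After y ≥ 9: [(7,9) (11,9) (11,227/13) (7,223/13)]
4. After y ≤ 20: [(7,9) (11,9) (11,227/13) (7,223/13)]
5. Canonical ring: [(7,9) (11,9) (11,227/13) (7,223/13)]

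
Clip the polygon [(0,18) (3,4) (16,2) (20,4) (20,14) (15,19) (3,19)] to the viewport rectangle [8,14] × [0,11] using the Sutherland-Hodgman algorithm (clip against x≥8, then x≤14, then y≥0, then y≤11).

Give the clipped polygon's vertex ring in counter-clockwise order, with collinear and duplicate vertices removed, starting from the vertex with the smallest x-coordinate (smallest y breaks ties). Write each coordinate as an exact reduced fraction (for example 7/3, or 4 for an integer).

1. After x ≥ 8: [(8,42/13) (16,2) (20,4) (20,14) (15,19) (8,19)]
2. After x ≤ 14: [(8,42/13) (14,30/13) (14,19) (8,19)]
3. After y ≥ 0: [(8,42/13) (14,30/13) (14,19) (8,19)]
4. After y ≤ 11: [(8,11) (8,42/13) (14,30/13) (14,11)]
5. Canonical ring: [(8,42/13) (14,30/13) (14,11) (8,11)]

Clipped polygon: [(8,42/13) (14,30/13) (14,11) (8,11)]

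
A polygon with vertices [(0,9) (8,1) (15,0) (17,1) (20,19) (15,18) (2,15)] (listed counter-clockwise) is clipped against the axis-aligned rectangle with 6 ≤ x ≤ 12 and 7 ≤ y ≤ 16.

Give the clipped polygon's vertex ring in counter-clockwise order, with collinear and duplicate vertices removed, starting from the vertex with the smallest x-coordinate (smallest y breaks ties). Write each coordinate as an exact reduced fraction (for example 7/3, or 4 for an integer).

Clipped polygon: [(6,7) (12,7) (12,16) (19/3,16) (6,207/13)]

1. After x ≥ 6: [(6,3) (8,1) (15,0) (17,1) (20,19) (15,18) (6,207/13)]
2. After x ≤ 12: [(6,3) (8,1) (12,3/7) (12,225/13) (6,207/13)]
3. After y ≥ 7: [(6,7) (12,7) (12,225/13) (6,207/13)]
4. After y ≤ 16: [(6,7) (12,7) (12,16) (19/3,16) (6,207/13)]
5. Canonical ring: [(6,7) (12,7) (12,16) (19/3,16) (6,207/13)]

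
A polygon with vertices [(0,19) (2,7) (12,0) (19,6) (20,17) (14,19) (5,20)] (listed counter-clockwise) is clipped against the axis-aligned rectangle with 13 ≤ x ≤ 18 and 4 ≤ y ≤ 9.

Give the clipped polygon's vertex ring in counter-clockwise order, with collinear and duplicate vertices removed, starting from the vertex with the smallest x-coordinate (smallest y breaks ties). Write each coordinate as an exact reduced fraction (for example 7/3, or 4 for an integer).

1. After x ≥ 13: [(13,6/7) (19,6) (20,17) (14,19) (13,172/9)]
2. After x ≤ 18: [(13,6/7) (18,36/7) (18,53/3) (14,19) (13,172/9)]
3. After y ≥ 4: [(13,4) (50/3,4) (18,36/7) (18,53/3) (14,19) (13,172/9)]
4. After y ≤ 9: [(13,9) (13,4) (50/3,4) (18,36/7) (18,9)]
5. Canonical ring: [(13,4) (50/3,4) (18,36/7) (18,9) (13,9)]

Clipped polygon: [(13,4) (50/3,4) (18,36/7) (18,9) (13,9)]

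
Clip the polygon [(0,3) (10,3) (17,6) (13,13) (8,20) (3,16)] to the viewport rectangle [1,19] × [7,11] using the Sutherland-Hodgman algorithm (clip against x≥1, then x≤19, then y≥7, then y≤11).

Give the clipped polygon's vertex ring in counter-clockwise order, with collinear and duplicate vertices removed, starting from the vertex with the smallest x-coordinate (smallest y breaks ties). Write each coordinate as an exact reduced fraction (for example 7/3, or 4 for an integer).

1. After x ≥ 1: [(1,22/3) (1,3) (10,3) (17,6) (13,13) (8,20) (3,16)]
2. After x ≤ 19: [(1,22/3) (1,3) (10,3) (17,6) (13,13) (8,20) (3,16)]
3. After y ≥ 7: [(1,22/3) (1,7) (115/7,7) (13,13) (8,20) (3,16)]
4. After y ≤ 11: [(24/13,11) (1,22/3) (1,7) (115/7,7) (99/7,11)]
5. Canonical ring: [(1,7) (115/7,7) (99/7,11) (24/13,11) (1,22/3)]

Clipped polygon: [(1,7) (115/7,7) (99/7,11) (24/13,11) (1,22/3)]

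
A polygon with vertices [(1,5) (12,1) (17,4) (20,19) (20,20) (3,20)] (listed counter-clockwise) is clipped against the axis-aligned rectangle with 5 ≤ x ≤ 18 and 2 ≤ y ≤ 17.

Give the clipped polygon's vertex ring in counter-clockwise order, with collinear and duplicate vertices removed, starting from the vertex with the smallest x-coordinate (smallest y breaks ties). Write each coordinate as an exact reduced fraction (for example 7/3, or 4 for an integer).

Clipped polygon: [(5,39/11) (37/4,2) (41/3,2) (17,4) (18,9) (18,17) (5,17)]

1. After x ≥ 5: [(5,39/11) (12,1) (17,4) (20,19) (20,20) (5,20)]
2. After x ≤ 18: [(5,39/11) (12,1) (17,4) (18,9) (18,20) (5,20)]
3. After y ≥ 2: [(5,39/11) (37/4,2) (41/3,2) (17,4) (18,9) (18,20) (5,20)]
4. After y ≤ 17: [(5,17) (5,39/11) (37/4,2) (41/3,2) (17,4) (18,9) (18,17)]
5. Canonical ring: [(5,39/11) (37/4,2) (41/3,2) (17,4) (18,9) (18,17) (5,17)]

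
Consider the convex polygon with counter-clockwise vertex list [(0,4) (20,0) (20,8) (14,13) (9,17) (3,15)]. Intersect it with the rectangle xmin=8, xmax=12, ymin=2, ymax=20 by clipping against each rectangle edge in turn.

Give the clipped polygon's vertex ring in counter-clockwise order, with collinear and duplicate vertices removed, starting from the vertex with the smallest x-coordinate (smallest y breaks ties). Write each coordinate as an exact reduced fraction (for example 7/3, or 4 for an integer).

1. After x ≥ 8: [(8,12/5) (20,0) (20,8) (14,13) (9,17) (8,50/3)]
2. After x ≤ 12: [(8,12/5) (12,8/5) (12,73/5) (9,17) (8,50/3)]
3. After y ≥ 2: [(8,12/5) (10,2) (12,2) (12,73/5) (9,17) (8,50/3)]
4. After y ≤ 20: [(8,12/5) (10,2) (12,2) (12,73/5) (9,17) (8,50/3)]
5. Canonical ring: [(8,12/5) (10,2) (12,2) (12,73/5) (9,17) (8,50/3)]

Clipped polygon: [(8,12/5) (10,2) (12,2) (12,73/5) (9,17) (8,50/3)]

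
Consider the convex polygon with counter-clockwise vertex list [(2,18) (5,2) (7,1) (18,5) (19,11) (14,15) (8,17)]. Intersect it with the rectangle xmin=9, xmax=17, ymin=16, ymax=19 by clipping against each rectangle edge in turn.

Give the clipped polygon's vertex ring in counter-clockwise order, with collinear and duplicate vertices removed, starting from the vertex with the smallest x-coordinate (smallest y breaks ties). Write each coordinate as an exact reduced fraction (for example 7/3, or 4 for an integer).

Clipped polygon: [(9,16) (11,16) (9,50/3)]

1. After x ≥ 9: [(9,19/11) (18,5) (19,11) (14,15) (9,50/3)]
2. After x ≤ 17: [(9,19/11) (17,51/11) (17,63/5) (14,15) (9,50/3)]
3. After y ≥ 16: [(9,16) (11,16) (9,50/3)]
4. After y ≤ 19: [(9,16) (11,16) (9,50/3)]
5. Canonical ring: [(9,16) (11,16) (9,50/3)]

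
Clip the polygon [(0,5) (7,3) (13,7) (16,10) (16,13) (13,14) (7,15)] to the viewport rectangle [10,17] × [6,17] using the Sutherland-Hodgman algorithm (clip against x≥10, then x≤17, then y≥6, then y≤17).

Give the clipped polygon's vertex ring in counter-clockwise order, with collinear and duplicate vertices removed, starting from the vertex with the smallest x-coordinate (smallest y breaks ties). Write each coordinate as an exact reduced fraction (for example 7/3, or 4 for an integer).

Clipped polygon: [(10,6) (23/2,6) (13,7) (16,10) (16,13) (13,14) (10,29/2)]

1. After x ≥ 10: [(10,5) (13,7) (16,10) (16,13) (13,14) (10,29/2)]
2. After x ≤ 17: [(10,5) (13,7) (16,10) (16,13) (13,14) (10,29/2)]
3. After y ≥ 6: [(10,6) (23/2,6) (13,7) (16,10) (16,13) (13,14) (10,29/2)]
4. After y ≤ 17: [(10,6) (23/2,6) (13,7) (16,10) (16,13) (13,14) (10,29/2)]
5. Canonical ring: [(10,6) (23/2,6) (13,7) (16,10) (16,13) (13,14) (10,29/2)]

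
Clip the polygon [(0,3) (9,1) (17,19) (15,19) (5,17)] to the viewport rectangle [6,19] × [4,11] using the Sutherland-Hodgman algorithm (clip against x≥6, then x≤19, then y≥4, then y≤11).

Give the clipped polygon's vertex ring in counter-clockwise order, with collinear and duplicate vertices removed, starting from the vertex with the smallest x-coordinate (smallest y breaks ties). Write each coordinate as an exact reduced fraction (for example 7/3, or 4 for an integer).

1. After x ≥ 6: [(6,5/3) (9,1) (17,19) (15,19) (6,86/5)]
2. After x ≤ 19: [(6,5/3) (9,1) (17,19) (15,19) (6,86/5)]
3. After y ≥ 4: [(6,4) (31/3,4) (17,19) (15,19) (6,86/5)]
4. After y ≤ 11: [(6,11) (6,4) (31/3,4) (121/9,11)]
5. Canonical ring: [(6,4) (31/3,4) (121/9,11) (6,11)]

Clipped polygon: [(6,4) (31/3,4) (121/9,11) (6,11)]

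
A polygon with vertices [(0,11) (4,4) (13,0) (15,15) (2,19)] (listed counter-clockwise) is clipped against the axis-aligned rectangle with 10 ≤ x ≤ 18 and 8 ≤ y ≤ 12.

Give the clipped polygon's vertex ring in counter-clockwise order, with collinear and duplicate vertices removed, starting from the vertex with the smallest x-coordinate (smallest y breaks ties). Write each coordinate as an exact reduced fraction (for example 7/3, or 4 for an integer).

1. After x ≥ 10: [(10,4/3) (13,0) (15,15) (10,215/13)]
2. After x ≤ 18: [(10,4/3) (13,0) (15,15) (10,215/13)]
3. After y ≥ 8: [(10,8) (211/15,8) (15,15) (10,215/13)]
4. After y ≤ 12: [(10,12) (10,8) (211/15,8) (73/5,12)]
5. Canonical ring: [(10,8) (211/15,8) (73/5,12) (10,12)]

Clipped polygon: [(10,8) (211/15,8) (73/5,12) (10,12)]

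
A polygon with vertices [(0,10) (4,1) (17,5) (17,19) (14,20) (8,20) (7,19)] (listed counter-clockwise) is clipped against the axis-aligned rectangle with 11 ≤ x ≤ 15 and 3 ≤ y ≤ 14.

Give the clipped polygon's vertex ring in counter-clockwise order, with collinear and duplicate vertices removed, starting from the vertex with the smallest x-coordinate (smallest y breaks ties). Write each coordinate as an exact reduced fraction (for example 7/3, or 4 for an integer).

Clipped polygon: [(11,41/13) (15,57/13) (15,14) (11,14)]

1. After x ≥ 11: [(11,41/13) (17,5) (17,19) (14,20) (11,20)]
2. After x ≤ 15: [(11,41/13) (15,57/13) (15,59/3) (14,20) (11,20)]
3. After y ≥ 3: [(11,41/13) (15,57/13) (15,59/3) (14,20) (11,20)]
4. After y ≤ 14: [(11,14) (11,41/13) (15,57/13) (15,14)]
5. Canonical ring: [(11,41/13) (15,57/13) (15,14) (11,14)]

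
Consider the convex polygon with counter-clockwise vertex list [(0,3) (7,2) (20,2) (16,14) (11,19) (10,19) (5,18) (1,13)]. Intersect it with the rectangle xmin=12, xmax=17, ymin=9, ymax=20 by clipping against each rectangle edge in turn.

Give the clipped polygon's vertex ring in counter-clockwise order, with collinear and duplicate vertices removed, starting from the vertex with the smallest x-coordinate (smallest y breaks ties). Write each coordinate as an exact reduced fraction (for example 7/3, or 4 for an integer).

1. After x ≥ 12: [(12,2) (20,2) (16,14) (12,18)]
2. After x ≤ 17: [(12,2) (17,2) (17,11) (16,14) (12,18)]
3. After y ≥ 9: [(12,9) (17,9) (17,11) (16,14) (12,18)]
4. After y ≤ 20: [(12,9) (17,9) (17,11) (16,14) (12,18)]
5. Canonical ring: [(12,9) (17,9) (17,11) (16,14) (12,18)]

Clipped polygon: [(12,9) (17,9) (17,11) (16,14) (12,18)]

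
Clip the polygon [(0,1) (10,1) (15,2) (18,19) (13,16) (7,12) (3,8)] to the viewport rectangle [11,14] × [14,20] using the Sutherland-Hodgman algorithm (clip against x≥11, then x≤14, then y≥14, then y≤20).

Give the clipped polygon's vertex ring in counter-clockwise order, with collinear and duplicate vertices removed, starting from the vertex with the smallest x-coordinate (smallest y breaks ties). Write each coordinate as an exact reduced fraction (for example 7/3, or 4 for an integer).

Clipped polygon: [(11,14) (14,14) (14,83/5) (13,16) (11,44/3)]

1. After x ≥ 11: [(11,6/5) (15,2) (18,19) (13,16) (11,44/3)]
2. After x ≤ 14: [(11,6/5) (14,9/5) (14,83/5) (13,16) (11,44/3)]
3. After y ≥ 14: [(11,14) (14,14) (14,83/5) (13,16) (11,44/3)]
4. After y ≤ 20: [(11,14) (14,14) (14,83/5) (13,16) (11,44/3)]
5. Canonical ring: [(11,14) (14,14) (14,83/5) (13,16) (11,44/3)]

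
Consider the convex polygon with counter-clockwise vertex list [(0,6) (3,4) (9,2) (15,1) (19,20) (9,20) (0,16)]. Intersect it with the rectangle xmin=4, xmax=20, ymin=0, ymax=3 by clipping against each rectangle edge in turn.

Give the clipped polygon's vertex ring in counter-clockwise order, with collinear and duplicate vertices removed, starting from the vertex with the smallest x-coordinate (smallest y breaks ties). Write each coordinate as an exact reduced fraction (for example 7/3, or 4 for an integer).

1. After x ≥ 4: [(4,11/3) (9,2) (15,1) (19,20) (9,20) (4,160/9)]
2. After x ≤ 20: [(4,11/3) (9,2) (15,1) (19,20) (9,20) (4,160/9)]
3. After y ≥ 0: [(4,11/3) (9,2) (15,1) (19,20) (9,20) (4,160/9)]
4. After y ≤ 3: [(6,3) (9,2) (15,1) (293/19,3)]
5. Canonical ring: [(6,3) (9,2) (15,1) (293/19,3)]

Clipped polygon: [(6,3) (9,2) (15,1) (293/19,3)]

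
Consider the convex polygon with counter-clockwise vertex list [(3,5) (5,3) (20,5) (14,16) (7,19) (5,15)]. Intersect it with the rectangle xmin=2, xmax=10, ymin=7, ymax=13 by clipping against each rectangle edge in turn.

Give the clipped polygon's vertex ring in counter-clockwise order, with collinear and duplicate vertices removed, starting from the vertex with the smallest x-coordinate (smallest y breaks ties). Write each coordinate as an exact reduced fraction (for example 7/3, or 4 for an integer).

1. After x ≥ 2: [(3,5) (5,3) (20,5) (14,16) (7,19) (5,15)]
2. After x ≤ 10: [(3,5) (5,3) (10,11/3) (10,124/7) (7,19) (5,15)]
3. After y ≥ 7: [(17/5,7) (10,7) (10,124/7) (7,19) (5,15)]
4. After y ≤ 13: [(23/5,13) (17/5,7) (10,7) (10,13)]
5. Canonical ring: [(17/5,7) (10,7) (10,13) (23/5,13)]

Clipped polygon: [(17/5,7) (10,7) (10,13) (23/5,13)]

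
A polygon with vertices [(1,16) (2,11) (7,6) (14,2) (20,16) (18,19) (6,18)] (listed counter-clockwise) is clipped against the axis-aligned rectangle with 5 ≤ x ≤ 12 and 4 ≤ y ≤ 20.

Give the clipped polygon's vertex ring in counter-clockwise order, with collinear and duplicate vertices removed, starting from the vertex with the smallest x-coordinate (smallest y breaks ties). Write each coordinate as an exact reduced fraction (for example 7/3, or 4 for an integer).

Clipped polygon: [(5,8) (7,6) (21/2,4) (12,4) (12,37/2) (6,18) (5,88/5)]

1. After x ≥ 5: [(5,88/5) (5,8) (7,6) (14,2) (20,16) (18,19) (6,18)]
2. After x ≤ 12: [(5,88/5) (5,8) (7,6) (12,22/7) (12,37/2) (6,18)]
3. After y ≥ 4: [(5,88/5) (5,8) (7,6) (21/2,4) (12,4) (12,37/2) (6,18)]
4. After y ≤ 20: [(5,88/5) (5,8) (7,6) (21/2,4) (12,4) (12,37/2) (6,18)]
5. Canonical ring: [(5,8) (7,6) (21/2,4) (12,4) (12,37/2) (6,18) (5,88/5)]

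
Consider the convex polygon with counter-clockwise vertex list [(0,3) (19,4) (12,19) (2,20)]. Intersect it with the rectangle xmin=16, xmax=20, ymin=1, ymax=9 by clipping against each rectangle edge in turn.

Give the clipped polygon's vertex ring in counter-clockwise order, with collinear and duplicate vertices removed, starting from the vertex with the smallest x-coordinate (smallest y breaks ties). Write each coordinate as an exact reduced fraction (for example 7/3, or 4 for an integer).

1. After x ≥ 16: [(16,73/19) (19,4) (16,73/7)]
2. After x ≤ 20: [(16,73/19) (19,4) (16,73/7)]
3. After y ≥ 1: [(16,73/19) (19,4) (16,73/7)]
4. After y ≤ 9: [(16,9) (16,73/19) (19,4) (50/3,9)]
5. Canonical ring: [(16,73/19) (19,4) (50/3,9) (16,9)]

Clipped polygon: [(16,73/19) (19,4) (50/3,9) (16,9)]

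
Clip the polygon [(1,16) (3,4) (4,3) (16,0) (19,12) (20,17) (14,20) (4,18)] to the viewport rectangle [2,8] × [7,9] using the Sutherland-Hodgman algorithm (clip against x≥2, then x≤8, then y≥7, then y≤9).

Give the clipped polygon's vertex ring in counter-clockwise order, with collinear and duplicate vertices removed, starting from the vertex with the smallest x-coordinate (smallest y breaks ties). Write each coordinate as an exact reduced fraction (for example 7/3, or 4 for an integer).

1. After x ≥ 2: [(2,50/3) (2,10) (3,4) (4,3) (16,0) (19,12) (20,17) (14,20) (4,18)]
2. After x ≤ 8: [(2,50/3) (2,10) (3,4) (4,3) (8,2) (8,94/5) (4,18)]
3. After y ≥ 7: [(2,50/3) (2,10) (5/2,7) (8,7) (8,94/5) (4,18)]
4. After y ≤ 9: [(13/6,9) (5/2,7) (8,7) (8,9)]
5. Canonical ring: [(13/6,9) (5/2,7) (8,7) (8,9)]

Clipped polygon: [(13/6,9) (5/2,7) (8,7) (8,9)]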